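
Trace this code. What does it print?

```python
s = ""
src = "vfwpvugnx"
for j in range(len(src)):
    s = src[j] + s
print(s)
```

j=0: prepend 'v' → 'v'
j=1: prepend 'f' → 'fv'
j=2: prepend 'w' → 'wfv'
j=3: prepend 'p' → 'pwfv'
j=4: prepend 'v' → 'vpwfv'
j=5: prepend 'u' → 'uvpwfv'
j=6: prepend 'g' → 'guvpwfv'
j=7: prepend 'n' → 'nguvpwfv'
j=8: prepend 'x' → 'xnguvpwfv'

xnguvpwfv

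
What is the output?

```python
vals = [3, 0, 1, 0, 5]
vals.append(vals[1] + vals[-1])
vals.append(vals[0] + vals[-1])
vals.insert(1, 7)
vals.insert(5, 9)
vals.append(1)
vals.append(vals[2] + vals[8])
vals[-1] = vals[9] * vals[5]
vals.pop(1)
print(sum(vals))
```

append vals[1]+vals[-1] = 0+5 = 5 → [3, 0, 1, 0, 5, 5]
append vals[0]+vals[-1] = 3+5 = 8 → [3, 0, 1, 0, 5, 5, 8]
insert 7 at 1 → [3, 7, 0, 1, 0, 5, 5, 8]
insert 9 at 5 → [3, 7, 0, 1, 0, 9, 5, 5, 8]
append 1 → [3, 7, 0, 1, 0, 9, 5, 5, 8, 1]
append vals[2]+vals[8] = 0+8 = 8 → [3, 7, 0, 1, 0, 9, 5, 5, 8, 1, 8]
vals[-1] = vals[9]*vals[5] = 1*9 = 9 → [3, 7, 0, 1, 0, 9, 5, 5, 8, 1, 9]
pop(1) removes 7 → [3, 0, 1, 0, 9, 5, 5, 8, 1, 9]
sum = 41

41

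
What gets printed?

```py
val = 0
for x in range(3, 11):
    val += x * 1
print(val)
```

52

x=3: val = 0+3*1 = 3
x=4: val = 3+4*1 = 7
x=5: val = 7+5*1 = 12
x=6: val = 12+6*1 = 18
x=7: val = 18+7*1 = 25
x=8: val = 25+8*1 = 33
x=9: val = 33+9*1 = 42
x=10: val = 42+10*1 = 52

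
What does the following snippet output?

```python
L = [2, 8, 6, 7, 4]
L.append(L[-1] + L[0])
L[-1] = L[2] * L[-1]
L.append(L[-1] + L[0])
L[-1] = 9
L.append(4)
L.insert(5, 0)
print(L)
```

[2, 8, 6, 7, 4, 0, 36, 9, 4]

append L[-1]+L[0] = 4+2 = 6 → [2, 8, 6, 7, 4, 6]
L[-1] = L[2]*L[-1] = 6*6 = 36 → [2, 8, 6, 7, 4, 36]
append L[-1]+L[0] = 36+2 = 38 → [2, 8, 6, 7, 4, 36, 38]
L[-1] = 9 → [2, 8, 6, 7, 4, 36, 9]
append 4 → [2, 8, 6, 7, 4, 36, 9, 4]
insert 0 at 5 → [2, 8, 6, 7, 4, 0, 36, 9, 4]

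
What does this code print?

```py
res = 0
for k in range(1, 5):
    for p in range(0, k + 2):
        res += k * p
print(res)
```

105

k=1,p=0: res = 0+0 = 0
k=1,p=1: res = 0+1 = 1
k=1,p=2: res = 1+2 = 3
k=2,p=0: res = 3+0 = 3
k=2,p=1: res = 3+2 = 5
k=2,p=2: res = 5+4 = 9
k=2,p=3: res = 9+6 = 15
k=3,p=0: res = 15+0 = 15
k=3,p=1: res = 15+3 = 18
k=3,p=2: res = 18+6 = 24
k=3,p=3: res = 24+9 = 33
k=3,p=4: res = 33+12 = 45
k=4,p=0: res = 45+0 = 45
k=4,p=1: res = 45+4 = 49
k=4,p=2: res = 49+8 = 57
k=4,p=3: res = 57+12 = 69
k=4,p=4: res = 69+16 = 85
k=4,p=5: res = 85+20 = 105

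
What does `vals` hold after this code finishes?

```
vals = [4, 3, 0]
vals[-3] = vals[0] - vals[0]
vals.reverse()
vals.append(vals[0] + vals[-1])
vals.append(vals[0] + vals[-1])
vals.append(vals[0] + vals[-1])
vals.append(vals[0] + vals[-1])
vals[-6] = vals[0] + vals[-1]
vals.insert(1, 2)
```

vals[-3] = vals[0]-vals[0] = 4-4 = 0 → [0, 3, 0]
reverse → [0, 3, 0]
append vals[0]+vals[-1] = 0+0 = 0 → [0, 3, 0, 0]
append vals[0]+vals[-1] = 0+0 = 0 → [0, 3, 0, 0, 0]
append vals[0]+vals[-1] = 0+0 = 0 → [0, 3, 0, 0, 0, 0]
append vals[0]+vals[-1] = 0+0 = 0 → [0, 3, 0, 0, 0, 0, 0]
vals[-6] = vals[0]+vals[-1] = 0+0 = 0 → [0, 0, 0, 0, 0, 0, 0]
insert 2 at 1 → [0, 2, 0, 0, 0, 0, 0, 0]

[0, 2, 0, 0, 0, 0, 0, 0]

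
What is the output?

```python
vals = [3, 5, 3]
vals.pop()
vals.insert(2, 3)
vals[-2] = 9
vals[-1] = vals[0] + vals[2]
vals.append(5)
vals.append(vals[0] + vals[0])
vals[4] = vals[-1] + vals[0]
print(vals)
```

[3, 9, 6, 5, 9]

pop() removes 3 → [3, 5]
insert 3 at 2 → [3, 5, 3]
vals[-2] = 9 → [3, 9, 3]
vals[-1] = vals[0]+vals[2] = 3+3 = 6 → [3, 9, 6]
append 5 → [3, 9, 6, 5]
append vals[0]+vals[0] = 3+3 = 6 → [3, 9, 6, 5, 6]
vals[4] = vals[-1]+vals[0] = 6+3 = 9 → [3, 9, 6, 5, 9]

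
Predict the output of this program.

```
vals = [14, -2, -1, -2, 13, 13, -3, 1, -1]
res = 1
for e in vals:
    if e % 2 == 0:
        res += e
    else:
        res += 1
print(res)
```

e=14: even, res = 1+14 = 15
e=-2: even, res = 15+(-2) = 13
e=-1: not even, res = 13+1 = 14
e=-2: even, res = 14+(-2) = 12
e=13: not even, res = 12+1 = 13
e=13: not even, res = 13+1 = 14
e=-3: not even, res = 14+1 = 15
e=1: not even, res = 15+1 = 16
e=-1: not even, res = 16+1 = 17

17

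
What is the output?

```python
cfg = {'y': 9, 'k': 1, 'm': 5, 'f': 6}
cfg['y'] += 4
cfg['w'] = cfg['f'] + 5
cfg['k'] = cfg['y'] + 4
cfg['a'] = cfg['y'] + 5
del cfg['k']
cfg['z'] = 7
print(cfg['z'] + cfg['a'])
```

cfg['y'] = 9+4 = 13 → {'y': 13, 'k': 1, 'm': 5, 'f': 6}
cfg['w'] = cfg['f']+5 = 11 → {'y': 13, 'k': 1, 'm': 5, 'f': 6, 'w': 11}
cfg['k'] = cfg['y']+4 = 17 → {'y': 13, 'k': 17, 'm': 5, 'f': 6, 'w': 11}
cfg['a'] = cfg['y']+5 = 18 → {'y': 13, 'k': 17, 'm': 5, 'f': 6, 'w': 11, 'a': 18}
del 'k' → {'y': 13, 'm': 5, 'f': 6, 'w': 11, 'a': 18}
cfg['z'] = 7 → {'y': 13, 'm': 5, 'f': 6, 'w': 11, 'a': 18, 'z': 7}
cfg['z']+cfg['a'] = 7+18 = 25

25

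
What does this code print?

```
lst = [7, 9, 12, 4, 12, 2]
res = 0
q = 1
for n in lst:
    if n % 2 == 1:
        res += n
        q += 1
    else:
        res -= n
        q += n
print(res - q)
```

-47

n=7: odd, res = 0+7 = 7; q=2
n=9: odd, res = 7+9 = 16; q=3
n=12: not odd, res = 16-12 = 4; q=15
n=4: not odd, res = 4-4 = 0; q=19
n=12: not odd, res = 0-12 = -12; q=31
n=2: not odd, res = (-12)-2 = -14; q=33
res-q = (-14)-33 = -47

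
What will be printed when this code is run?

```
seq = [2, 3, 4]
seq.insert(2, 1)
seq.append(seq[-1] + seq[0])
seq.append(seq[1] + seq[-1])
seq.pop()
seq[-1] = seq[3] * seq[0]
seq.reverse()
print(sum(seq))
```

insert 1 at 2 → [2, 3, 1, 4]
append seq[-1]+seq[0] = 4+2 = 6 → [2, 3, 1, 4, 6]
append seq[1]+seq[-1] = 3+6 = 9 → [2, 3, 1, 4, 6, 9]
pop() removes 9 → [2, 3, 1, 4, 6]
seq[-1] = seq[3]*seq[0] = 4*2 = 8 → [2, 3, 1, 4, 8]
reverse → [8, 4, 1, 3, 2]
sum = 18

18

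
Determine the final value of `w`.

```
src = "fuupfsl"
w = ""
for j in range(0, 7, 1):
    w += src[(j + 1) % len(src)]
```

j=0: add src[1]='u' → 'u'
j=1: add src[2]='u' → 'uu'
j=2: add src[3]='p' → 'uup'
j=3: add src[4]='f' → 'uupf'
j=4: add src[5]='s' → 'uupfs'
j=5: add src[6]='l' → 'uupfsl'
j=6: add src[0]='f' → 'uupfslf'

'uupfslf'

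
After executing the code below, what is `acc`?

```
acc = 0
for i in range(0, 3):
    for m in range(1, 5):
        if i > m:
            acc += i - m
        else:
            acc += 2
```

i=0,m=1: not 0>1, acc = 0+2 = 2
i=0,m=2: not 0>2, acc = 2+2 = 4
i=0,m=3: not 0>3, acc = 4+2 = 6
i=0,m=4: not 0>4, acc = 6+2 = 8
i=1,m=1: not 1>1, acc = 8+2 = 10
i=1,m=2: not 1>2, acc = 10+2 = 12
i=1,m=3: not 1>3, acc = 12+2 = 14
i=1,m=4: not 1>4, acc = 14+2 = 16
i=2,m=1: 2>1, acc = 16+1 = 17
i=2,m=2: not 2>2, acc = 17+2 = 19
i=2,m=3: not 2>3, acc = 19+2 = 21
i=2,m=4: not 2>4, acc = 21+2 = 23

23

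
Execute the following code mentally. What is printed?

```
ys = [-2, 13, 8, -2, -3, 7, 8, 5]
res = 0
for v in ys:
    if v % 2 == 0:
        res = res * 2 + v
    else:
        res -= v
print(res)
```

-97

v=-2: even, res = 0*2+(-2) = -2
v=13: not even, res = (-2)-13 = -15
v=8: even, res = (-15)*2+8 = -22
v=-2: even, res = (-22)*2+(-2) = -46
v=-3: not even, res = (-46)-(-3) = -43
v=7: not even, res = (-43)-7 = -50
v=8: even, res = (-50)*2+8 = -92
v=5: not even, res = (-92)-5 = -97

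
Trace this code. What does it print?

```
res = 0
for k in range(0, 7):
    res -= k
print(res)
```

-21

k=0: res = 0-0 = 0
k=1: res = 0-1 = -1
k=2: res = (-1)-2 = -3
k=3: res = (-3)-3 = -6
k=4: res = (-6)-4 = -10
k=5: res = (-10)-5 = -15
k=6: res = (-15)-6 = -21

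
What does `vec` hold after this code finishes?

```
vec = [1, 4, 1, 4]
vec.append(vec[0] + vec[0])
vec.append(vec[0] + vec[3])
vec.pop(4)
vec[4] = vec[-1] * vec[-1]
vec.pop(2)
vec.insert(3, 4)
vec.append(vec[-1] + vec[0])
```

[1, 4, 4, 4, 25, 26]

append vec[0]+vec[0] = 1+1 = 2 → [1, 4, 1, 4, 2]
append vec[0]+vec[3] = 1+4 = 5 → [1, 4, 1, 4, 2, 5]
pop(4) removes 2 → [1, 4, 1, 4, 5]
vec[4] = vec[-1]*vec[-1] = 5*5 = 25 → [1, 4, 1, 4, 25]
pop(2) removes 1 → [1, 4, 4, 25]
insert 4 at 3 → [1, 4, 4, 4, 25]
append vec[-1]+vec[0] = 25+1 = 26 → [1, 4, 4, 4, 25, 26]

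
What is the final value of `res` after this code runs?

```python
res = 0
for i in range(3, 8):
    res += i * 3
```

i=3: res = 0+3*3 = 9
i=4: res = 9+4*3 = 21
i=5: res = 21+5*3 = 36
i=6: res = 36+6*3 = 54
i=7: res = 54+7*3 = 75

75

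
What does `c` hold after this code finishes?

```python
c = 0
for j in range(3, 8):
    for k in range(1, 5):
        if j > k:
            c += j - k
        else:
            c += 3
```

60

j=3,k=1: 3>1, c = 0+2 = 2
j=3,k=2: 3>2, c = 2+1 = 3
j=3,k=3: not 3>3, c = 3+3 = 6
j=3,k=4: not 3>4, c = 6+3 = 9
j=4,k=1: 4>1, c = 9+3 = 12
j=4,k=2: 4>2, c = 12+2 = 14
j=4,k=3: 4>3, c = 14+1 = 15
j=4,k=4: not 4>4, c = 15+3 = 18
j=5,k=1: 5>1, c = 18+4 = 22
j=5,k=2: 5>2, c = 22+3 = 25
j=5,k=3: 5>3, c = 25+2 = 27
j=5,k=4: 5>4, c = 27+1 = 28
j=6,k=1: 6>1, c = 28+5 = 33
j=6,k=2: 6>2, c = 33+4 = 37
j=6,k=3: 6>3, c = 37+3 = 40
j=6,k=4: 6>4, c = 40+2 = 42
j=7,k=1: 7>1, c = 42+6 = 48
j=7,k=2: 7>2, c = 48+5 = 53
j=7,k=3: 7>3, c = 53+4 = 57
j=7,k=4: 7>4, c = 57+3 = 60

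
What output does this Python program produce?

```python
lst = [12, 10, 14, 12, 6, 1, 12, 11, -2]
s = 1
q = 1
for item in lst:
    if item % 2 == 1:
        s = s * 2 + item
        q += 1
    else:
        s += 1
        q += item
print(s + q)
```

107

item=12: not odd, s = 1+1 = 2; q=13
item=10: not odd, s = 2+1 = 3; q=23
item=14: not odd, s = 3+1 = 4; q=37
item=12: not odd, s = 4+1 = 5; q=49
item=6: not odd, s = 5+1 = 6; q=55
item=1: odd, s = 6*2+1 = 13; q=56
item=12: not odd, s = 13+1 = 14; q=68
item=11: odd, s = 14*2+11 = 39; q=69
item=-2: not odd, s = 39+1 = 40; q=67
s+q = 40+67 = 107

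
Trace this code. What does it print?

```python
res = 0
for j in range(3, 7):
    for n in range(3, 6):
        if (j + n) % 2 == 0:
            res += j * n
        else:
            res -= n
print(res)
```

j=3,n=3: even sum, res = 0+9 = 9
j=3,n=4: odd sum, res = 9-4 = 5
j=3,n=5: even sum, res = 5+15 = 20
j=4,n=3: odd sum, res = 20-3 = 17
j=4,n=4: even sum, res = 17+16 = 33
j=4,n=5: odd sum, res = 33-5 = 28
j=5,n=3: even sum, res = 28+15 = 43
j=5,n=4: odd sum, res = 43-4 = 39
j=5,n=5: even sum, res = 39+25 = 64
j=6,n=3: odd sum, res = 64-3 = 61
j=6,n=4: even sum, res = 61+24 = 85
j=6,n=5: odd sum, res = 85-5 = 80

80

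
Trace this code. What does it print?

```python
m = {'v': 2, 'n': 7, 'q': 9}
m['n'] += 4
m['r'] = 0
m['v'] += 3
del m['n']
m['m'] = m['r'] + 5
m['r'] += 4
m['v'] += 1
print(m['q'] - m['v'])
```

3

m['n'] = 7+4 = 11 → {'v': 2, 'n': 11, 'q': 9}
m['r'] = 0 → {'v': 2, 'n': 11, 'q': 9, 'r': 0}
m['v'] = 2+3 = 5 → {'v': 5, 'n': 11, 'q': 9, 'r': 0}
del 'n' → {'v': 5, 'q': 9, 'r': 0}
m['m'] = m['r']+5 = 5 → {'v': 5, 'q': 9, 'r': 0, 'm': 5}
m['r'] = 0+4 = 4 → {'v': 5, 'q': 9, 'r': 4, 'm': 5}
m['v'] = 5+1 = 6 → {'v': 6, 'q': 9, 'r': 4, 'm': 5}
m['q']-m['v'] = 9-6 = 3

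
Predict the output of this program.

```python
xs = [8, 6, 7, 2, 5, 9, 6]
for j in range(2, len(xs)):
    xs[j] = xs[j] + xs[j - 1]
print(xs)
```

j=2: xs[2] = 7+6 = 13 → [8, 6, 13, 2, 5, 9, 6]
j=3: xs[3] = 2+13 = 15 → [8, 6, 13, 15, 5, 9, 6]
j=4: xs[4] = 5+15 = 20 → [8, 6, 13, 15, 20, 9, 6]
j=5: xs[5] = 9+20 = 29 → [8, 6, 13, 15, 20, 29, 6]
j=6: xs[6] = 6+29 = 35 → [8, 6, 13, 15, 20, 29, 35]

[8, 6, 13, 15, 20, 29, 35]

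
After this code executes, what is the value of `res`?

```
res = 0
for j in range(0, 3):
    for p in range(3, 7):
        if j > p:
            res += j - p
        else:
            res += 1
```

12

j=0,p=3: not 0>3, res = 0+1 = 1
j=0,p=4: not 0>4, res = 1+1 = 2
j=0,p=5: not 0>5, res = 2+1 = 3
j=0,p=6: not 0>6, res = 3+1 = 4
j=1,p=3: not 1>3, res = 4+1 = 5
j=1,p=4: not 1>4, res = 5+1 = 6
j=1,p=5: not 1>5, res = 6+1 = 7
j=1,p=6: not 1>6, res = 7+1 = 8
j=2,p=3: not 2>3, res = 8+1 = 9
j=2,p=4: not 2>4, res = 9+1 = 10
j=2,p=5: not 2>5, res = 10+1 = 11
j=2,p=6: not 2>6, res = 11+1 = 12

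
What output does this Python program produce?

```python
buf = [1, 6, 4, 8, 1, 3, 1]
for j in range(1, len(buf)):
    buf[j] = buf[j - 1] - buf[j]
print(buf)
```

[1, -5, -9, -17, -18, -21, -22]

j=1: buf[1] = 1-6 = -5 → [1, -5, 4, 8, 1, 3, 1]
j=2: buf[2] = (-5)-4 = -9 → [1, -5, -9, 8, 1, 3, 1]
j=3: buf[3] = (-9)-8 = -17 → [1, -5, -9, -17, 1, 3, 1]
j=4: buf[4] = (-17)-1 = -18 → [1, -5, -9, -17, -18, 3, 1]
j=5: buf[5] = (-18)-3 = -21 → [1, -5, -9, -17, -18, -21, 1]
j=6: buf[6] = (-21)-1 = -22 → [1, -5, -9, -17, -18, -21, -22]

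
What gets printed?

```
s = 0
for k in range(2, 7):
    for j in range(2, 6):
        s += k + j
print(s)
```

150

k=2,j=2: s = 0+4 = 4
k=2,j=3: s = 4+5 = 9
k=2,j=4: s = 9+6 = 15
k=2,j=5: s = 15+7 = 22
k=3,j=2: s = 22+5 = 27
k=3,j=3: s = 27+6 = 33
k=3,j=4: s = 33+7 = 40
k=3,j=5: s = 40+8 = 48
k=4,j=2: s = 48+6 = 54
k=4,j=3: s = 54+7 = 61
k=4,j=4: s = 61+8 = 69
k=4,j=5: s = 69+9 = 78
k=5,j=2: s = 78+7 = 85
k=5,j=3: s = 85+8 = 93
k=5,j=4: s = 93+9 = 102
k=5,j=5: s = 102+10 = 112
k=6,j=2: s = 112+8 = 120
k=6,j=3: s = 120+9 = 129
k=6,j=4: s = 129+10 = 139
k=6,j=5: s = 139+11 = 150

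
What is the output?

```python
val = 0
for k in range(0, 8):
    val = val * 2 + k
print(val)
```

k=0: val = 0*2+0 = 0
k=1: val = 0*2+1 = 1
k=2: val = 1*2+2 = 4
k=3: val = 4*2+3 = 11
k=4: val = 11*2+4 = 26
k=5: val = 26*2+5 = 57
k=6: val = 57*2+6 = 120
k=7: val = 120*2+7 = 247

247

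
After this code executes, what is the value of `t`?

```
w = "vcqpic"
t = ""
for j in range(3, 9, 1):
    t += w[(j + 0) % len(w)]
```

j=3: add w[3]='p' → 'p'
j=4: add w[4]='i' → 'pi'
j=5: add w[5]='c' → 'pic'
j=6: add w[0]='v' → 'picv'
j=7: add w[1]='c' → 'picvc'
j=8: add w[2]='q' → 'picvcq'

'picvcq'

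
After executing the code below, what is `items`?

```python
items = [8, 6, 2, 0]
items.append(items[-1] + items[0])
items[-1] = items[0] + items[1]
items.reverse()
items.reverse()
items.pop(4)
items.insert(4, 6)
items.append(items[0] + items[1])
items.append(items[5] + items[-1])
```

[8, 6, 2, 0, 6, 14, 28]

append items[-1]+items[0] = 0+8 = 8 → [8, 6, 2, 0, 8]
items[-1] = items[0]+items[1] = 8+6 = 14 → [8, 6, 2, 0, 14]
reverse → [14, 0, 2, 6, 8]
reverse → [8, 6, 2, 0, 14]
pop(4) removes 14 → [8, 6, 2, 0]
insert 6 at 4 → [8, 6, 2, 0, 6]
append items[0]+items[1] = 8+6 = 14 → [8, 6, 2, 0, 6, 14]
append items[5]+items[-1] = 14+14 = 28 → [8, 6, 2, 0, 6, 14, 28]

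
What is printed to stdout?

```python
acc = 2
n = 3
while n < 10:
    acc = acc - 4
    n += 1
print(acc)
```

n=3: acc = 2-4 = -2
n=4: acc = (-2)-4 = -6
n=5: acc = (-6)-4 = -10
n=6: acc = (-10)-4 = -14
n=7: acc = (-14)-4 = -18
n=8: acc = (-18)-4 = -22
n=9: acc = (-22)-4 = -26

-26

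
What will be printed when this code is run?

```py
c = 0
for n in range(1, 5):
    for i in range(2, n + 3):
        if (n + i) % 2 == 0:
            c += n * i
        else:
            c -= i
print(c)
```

n=1,i=2: odd sum, c = 0-2 = -2
n=1,i=3: even sum, c = (-2)+3 = 1
n=2,i=2: even sum, c = 1+4 = 5
n=2,i=3: odd sum, c = 5-3 = 2
n=2,i=4: even sum, c = 2+8 = 10
n=3,i=2: odd sum, c = 10-2 = 8
n=3,i=3: even sum, c = 8+9 = 17
n=3,i=4: odd sum, c = 17-4 = 13
n=3,i=5: even sum, c = 13+15 = 28
n=4,i=2: even sum, c = 28+8 = 36
n=4,i=3: odd sum, c = 36-3 = 33
n=4,i=4: even sum, c = 33+16 = 49
n=4,i=5: odd sum, c = 49-5 = 44
n=4,i=6: even sum, c = 44+24 = 68

68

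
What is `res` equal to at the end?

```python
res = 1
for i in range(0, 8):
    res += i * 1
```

i=0: res = 1+0*1 = 1
i=1: res = 1+1*1 = 2
i=2: res = 2+2*1 = 4
i=3: res = 4+3*1 = 7
i=4: res = 7+4*1 = 11
i=5: res = 11+5*1 = 16
i=6: res = 16+6*1 = 22
i=7: res = 22+7*1 = 29

29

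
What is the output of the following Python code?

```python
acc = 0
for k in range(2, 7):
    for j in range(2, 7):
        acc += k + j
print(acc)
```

k=2,j=2: acc = 0+4 = 4
k=2,j=3: acc = 4+5 = 9
k=2,j=4: acc = 9+6 = 15
k=2,j=5: acc = 15+7 = 22
k=2,j=6: acc = 22+8 = 30
k=3,j=2: acc = 30+5 = 35
k=3,j=3: acc = 35+6 = 41
k=3,j=4: acc = 41+7 = 48
k=3,j=5: acc = 48+8 = 56
k=3,j=6: acc = 56+9 = 65
k=4,j=2: acc = 65+6 = 71
k=4,j=3: acc = 71+7 = 78
k=4,j=4: acc = 78+8 = 86
k=4,j=5: acc = 86+9 = 95
k=4,j=6: acc = 95+10 = 105
k=5,j=2: acc = 105+7 = 112
k=5,j=3: acc = 112+8 = 120
k=5,j=4: acc = 120+9 = 129
k=5,j=5: acc = 129+10 = 139
k=5,j=6: acc = 139+11 = 150
k=6,j=2: acc = 150+8 = 158
k=6,j=3: acc = 158+9 = 167
k=6,j=4: acc = 167+10 = 177
k=6,j=5: acc = 177+11 = 188
k=6,j=6: acc = 188+12 = 200

200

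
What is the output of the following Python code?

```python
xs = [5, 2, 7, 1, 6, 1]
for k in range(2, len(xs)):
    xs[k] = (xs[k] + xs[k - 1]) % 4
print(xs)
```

k=2: xs[2] = (7+2)%4 = 1 → [5, 2, 1, 1, 6, 1]
k=3: xs[3] = (1+1)%4 = 2 → [5, 2, 1, 2, 6, 1]
k=4: xs[4] = (6+2)%4 = 0 → [5, 2, 1, 2, 0, 1]
k=5: xs[5] = (1+0)%4 = 1 → [5, 2, 1, 2, 0, 1]

[5, 2, 1, 2, 0, 1]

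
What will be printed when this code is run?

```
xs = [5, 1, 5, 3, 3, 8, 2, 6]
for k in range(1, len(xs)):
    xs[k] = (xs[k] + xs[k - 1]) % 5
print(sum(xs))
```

18

k=1: xs[1] = (1+5)%5 = 1 → [5, 1, 5, 3, 3, 8, 2, 6]
k=2: xs[2] = (5+1)%5 = 1 → [5, 1, 1, 3, 3, 8, 2, 6]
k=3: xs[3] = (3+1)%5 = 4 → [5, 1, 1, 4, 3, 8, 2, 6]
k=4: xs[4] = (3+4)%5 = 2 → [5, 1, 1, 4, 2, 8, 2, 6]
k=5: xs[5] = (8+2)%5 = 0 → [5, 1, 1, 4, 2, 0, 2, 6]
k=6: xs[6] = (2+0)%5 = 2 → [5, 1, 1, 4, 2, 0, 2, 6]
k=7: xs[7] = (6+2)%5 = 3 → [5, 1, 1, 4, 2, 0, 2, 3]
sum = 18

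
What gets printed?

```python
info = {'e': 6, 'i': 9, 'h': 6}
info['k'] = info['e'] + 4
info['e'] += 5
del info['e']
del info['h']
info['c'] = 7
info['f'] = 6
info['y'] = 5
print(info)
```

info['k'] = info['e']+4 = 10 → {'e': 6, 'i': 9, 'h': 6, 'k': 10}
info['e'] = 6+5 = 11 → {'e': 11, 'i': 9, 'h': 6, 'k': 10}
del 'e' → {'i': 9, 'h': 6, 'k': 10}
del 'h' → {'i': 9, 'k': 10}
info['c'] = 7 → {'i': 9, 'k': 10, 'c': 7}
info['f'] = 6 → {'i': 9, 'k': 10, 'c': 7, 'f': 6}
info['y'] = 5 → {'i': 9, 'k': 10, 'c': 7, 'f': 6, 'y': 5}

{'i': 9, 'k': 10, 'c': 7, 'f': 6, 'y': 5}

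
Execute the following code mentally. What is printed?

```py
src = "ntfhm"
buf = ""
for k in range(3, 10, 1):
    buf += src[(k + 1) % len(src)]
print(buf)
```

mntfhmn

k=3: add src[4]='m' → 'm'
k=4: add src[0]='n' → 'mn'
k=5: add src[1]='t' → 'mnt'
k=6: add src[2]='f' → 'mntf'
k=7: add src[3]='h' → 'mntfh'
k=8: add src[4]='m' → 'mntfhm'
k=9: add src[0]='n' → 'mntfhmn'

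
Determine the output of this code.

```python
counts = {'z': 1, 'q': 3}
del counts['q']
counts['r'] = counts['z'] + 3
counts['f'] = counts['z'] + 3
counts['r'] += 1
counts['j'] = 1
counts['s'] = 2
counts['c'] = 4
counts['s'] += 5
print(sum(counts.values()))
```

del 'q' → {'z': 1}
counts['r'] = counts['z']+3 = 4 → {'z': 1, 'r': 4}
counts['f'] = counts['z']+3 = 4 → {'z': 1, 'r': 4, 'f': 4}
counts['r'] = 4+1 = 5 → {'z': 1, 'r': 5, 'f': 4}
counts['j'] = 1 → {'z': 1, 'r': 5, 'f': 4, 'j': 1}
counts['s'] = 2 → {'z': 1, 'r': 5, 'f': 4, 'j': 1, 's': 2}
counts['c'] = 4 → {'z': 1, 'r': 5, 'f': 4, 'j': 1, 's': 2, 'c': 4}
counts['s'] = 2+5 = 7 → {'z': 1, 'r': 5, 'f': 4, 'j': 1, 's': 7, 'c': 4}
sum of values = 22

22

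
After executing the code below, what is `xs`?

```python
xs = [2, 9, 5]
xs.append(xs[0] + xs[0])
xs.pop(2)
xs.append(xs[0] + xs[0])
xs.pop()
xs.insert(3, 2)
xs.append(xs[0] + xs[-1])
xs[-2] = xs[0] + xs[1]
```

append xs[0]+xs[0] = 2+2 = 4 → [2, 9, 5, 4]
pop(2) removes 5 → [2, 9, 4]
append xs[0]+xs[0] = 2+2 = 4 → [2, 9, 4, 4]
pop() removes 4 → [2, 9, 4]
insert 2 at 3 → [2, 9, 4, 2]
append xs[0]+xs[-1] = 2+2 = 4 → [2, 9, 4, 2, 4]
xs[-2] = xs[0]+xs[1] = 2+9 = 11 → [2, 9, 4, 11, 4]

[2, 9, 4, 11, 4]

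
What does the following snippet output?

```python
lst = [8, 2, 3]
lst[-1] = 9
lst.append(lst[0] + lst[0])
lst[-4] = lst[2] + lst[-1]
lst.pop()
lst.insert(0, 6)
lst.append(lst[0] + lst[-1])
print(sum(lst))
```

lst[-1] = 9 → [8, 2, 9]
append lst[0]+lst[0] = 8+8 = 16 → [8, 2, 9, 16]
lst[-4] = lst[2]+lst[-1] = 9+16 = 25 → [25, 2, 9, 16]
pop() removes 16 → [25, 2, 9]
insert 6 at 0 → [6, 25, 2, 9]
append lst[0]+lst[-1] = 6+9 = 15 → [6, 25, 2, 9, 15]
sum = 57

57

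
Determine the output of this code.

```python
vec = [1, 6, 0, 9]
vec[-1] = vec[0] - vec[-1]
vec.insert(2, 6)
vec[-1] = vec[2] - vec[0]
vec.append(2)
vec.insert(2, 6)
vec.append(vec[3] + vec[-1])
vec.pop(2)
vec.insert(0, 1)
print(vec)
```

vec[-1] = vec[0]-vec[-1] = 1-9 = -8 → [1, 6, 0, -8]
insert 6 at 2 → [1, 6, 6, 0, -8]
vec[-1] = vec[2]-vec[0] = 6-1 = 5 → [1, 6, 6, 0, 5]
append 2 → [1, 6, 6, 0, 5, 2]
insert 6 at 2 → [1, 6, 6, 6, 0, 5, 2]
append vec[3]+vec[-1] = 6+2 = 8 → [1, 6, 6, 6, 0, 5, 2, 8]
pop(2) removes 6 → [1, 6, 6, 0, 5, 2, 8]
insert 1 at 0 → [1, 1, 6, 6, 0, 5, 2, 8]

[1, 1, 6, 6, 0, 5, 2, 8]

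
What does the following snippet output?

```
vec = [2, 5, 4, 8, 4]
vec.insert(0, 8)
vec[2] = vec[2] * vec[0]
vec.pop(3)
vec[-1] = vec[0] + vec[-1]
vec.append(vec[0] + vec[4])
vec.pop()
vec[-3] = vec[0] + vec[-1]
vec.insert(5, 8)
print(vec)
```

[8, 2, 20, 8, 12, 8]

insert 8 at 0 → [8, 2, 5, 4, 8, 4]
vec[2] = vec[2]*vec[0] = 5*8 = 40 → [8, 2, 40, 4, 8, 4]
pop(3) removes 4 → [8, 2, 40, 8, 4]
vec[-1] = vec[0]+vec[-1] = 8+4 = 12 → [8, 2, 40, 8, 12]
append vec[0]+vec[4] = 8+12 = 20 → [8, 2, 40, 8, 12, 20]
pop() removes 20 → [8, 2, 40, 8, 12]
vec[-3] = vec[0]+vec[-1] = 8+12 = 20 → [8, 2, 20, 8, 12]
insert 8 at 5 → [8, 2, 20, 8, 12, 8]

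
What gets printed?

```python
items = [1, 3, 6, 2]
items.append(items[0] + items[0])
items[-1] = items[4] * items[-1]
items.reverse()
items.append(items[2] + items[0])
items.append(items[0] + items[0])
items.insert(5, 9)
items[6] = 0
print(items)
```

[4, 2, 6, 3, 1, 9, 0, 8]

append items[0]+items[0] = 1+1 = 2 → [1, 3, 6, 2, 2]
items[-1] = items[4]*items[-1] = 2*2 = 4 → [1, 3, 6, 2, 4]
reverse → [4, 2, 6, 3, 1]
append items[2]+items[0] = 6+4 = 10 → [4, 2, 6, 3, 1, 10]
append items[0]+items[0] = 4+4 = 8 → [4, 2, 6, 3, 1, 10, 8]
insert 9 at 5 → [4, 2, 6, 3, 1, 9, 10, 8]
items[6] = 0 → [4, 2, 6, 3, 1, 9, 0, 8]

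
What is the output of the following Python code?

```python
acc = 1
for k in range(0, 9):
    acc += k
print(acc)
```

37

k=0: acc = 1+0 = 1
k=1: acc = 1+1 = 2
k=2: acc = 2+2 = 4
k=3: acc = 4+3 = 7
k=4: acc = 7+4 = 11
k=5: acc = 11+5 = 16
k=6: acc = 16+6 = 22
k=7: acc = 22+7 = 29
k=8: acc = 29+8 = 37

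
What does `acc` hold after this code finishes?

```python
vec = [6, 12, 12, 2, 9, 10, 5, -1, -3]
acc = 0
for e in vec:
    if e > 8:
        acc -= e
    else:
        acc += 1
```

-38

e=6: not >8, acc = 0+1 = 1
e=12: >8, acc = 1-12 = -11
e=12: >8, acc = (-11)-12 = -23
e=2: not >8, acc = (-23)+1 = -22
e=9: >8, acc = (-22)-9 = -31
e=10: >8, acc = (-31)-10 = -41
e=5: not >8, acc = (-41)+1 = -40
e=-1: not >8, acc = (-40)+1 = -39
e=-3: not >8, acc = (-39)+1 = -38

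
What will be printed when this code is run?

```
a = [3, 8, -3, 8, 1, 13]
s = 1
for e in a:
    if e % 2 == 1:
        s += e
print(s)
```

e=3: odd, s = 1+3 = 4
e=8: not odd
e=-3: odd, s = 4+(-3) = 1
e=8: not odd
e=1: odd, s = 1+1 = 2
e=13: odd, s = 2+13 = 15

15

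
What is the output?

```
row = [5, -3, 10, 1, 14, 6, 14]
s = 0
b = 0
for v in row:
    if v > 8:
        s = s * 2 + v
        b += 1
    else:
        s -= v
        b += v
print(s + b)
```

62

v=5: not >8, s = 0-5 = -5; b=5
v=-3: not >8, s = (-5)-(-3) = -2; b=2
v=10: >8, s = (-2)*2+10 = 6; b=3
v=1: not >8, s = 6-1 = 5; b=4
v=14: >8, s = 5*2+14 = 24; b=5
v=6: not >8, s = 24-6 = 18; b=11
v=14: >8, s = 18*2+14 = 50; b=12
s+b = 50+12 = 62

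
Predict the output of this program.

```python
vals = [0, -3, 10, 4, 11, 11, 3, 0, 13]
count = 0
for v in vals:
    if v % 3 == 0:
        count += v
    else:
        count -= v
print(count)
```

-49

v=0: %3==0, count = 0+0 = 0
v=-3: %3==0, count = 0+(-3) = -3
v=10: not %3==0, count = (-3)-10 = -13
v=4: not %3==0, count = (-13)-4 = -17
v=11: not %3==0, count = (-17)-11 = -28
v=11: not %3==0, count = (-28)-11 = -39
v=3: %3==0, count = (-39)+3 = -36
v=0: %3==0, count = (-36)+0 = -36
v=13: not %3==0, count = (-36)-13 = -49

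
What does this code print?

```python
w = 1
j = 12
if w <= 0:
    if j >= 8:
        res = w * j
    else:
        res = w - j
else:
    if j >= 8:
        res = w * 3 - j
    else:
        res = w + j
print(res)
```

-9

w=1, j=12
w <= 0 is False; j >= 8 is True
→ res = w * 3 - j = -9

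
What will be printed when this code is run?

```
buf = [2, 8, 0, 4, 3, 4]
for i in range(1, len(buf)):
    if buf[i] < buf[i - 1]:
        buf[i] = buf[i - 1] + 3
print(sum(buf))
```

i=1: 8>=2, unchanged → [2, 8, 0, 4, 3, 4]
i=2: 0<8, buf[2] = 8+3 = 11 → [2, 8, 11, 4, 3, 4]
i=3: 4<11, buf[3] = 11+3 = 14 → [2, 8, 11, 14, 3, 4]
i=4: 3<14, buf[4] = 14+3 = 17 → [2, 8, 11, 14, 17, 4]
i=5: 4<17, buf[5] = 17+3 = 20 → [2, 8, 11, 14, 17, 20]
sum = 72

72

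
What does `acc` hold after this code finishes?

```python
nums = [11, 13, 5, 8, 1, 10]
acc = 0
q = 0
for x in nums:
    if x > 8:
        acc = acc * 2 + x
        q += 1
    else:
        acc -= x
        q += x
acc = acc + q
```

69

x=11: >8, acc = 0*2+11 = 11; q=1
x=13: >8, acc = 11*2+13 = 35; q=2
x=5: not >8, acc = 35-5 = 30; q=7
x=8: not >8, acc = 30-8 = 22; q=15
x=1: not >8, acc = 22-1 = 21; q=16
x=10: >8, acc = 21*2+10 = 52; q=17
acc+q = 52+17 = 69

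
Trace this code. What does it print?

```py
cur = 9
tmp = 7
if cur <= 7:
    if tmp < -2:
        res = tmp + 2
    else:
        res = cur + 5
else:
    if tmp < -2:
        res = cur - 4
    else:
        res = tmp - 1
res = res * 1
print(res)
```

6

cur=9, tmp=7
cur <= 7 is False; tmp < -2 is False
→ res = tmp - 1 = 6
res = 6*1 = 6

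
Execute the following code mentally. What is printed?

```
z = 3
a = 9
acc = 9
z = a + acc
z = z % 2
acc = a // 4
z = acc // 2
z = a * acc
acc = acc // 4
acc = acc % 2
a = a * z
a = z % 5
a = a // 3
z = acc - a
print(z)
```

z = 9+9 = 18
z = 18%2 = 0
acc = 9//4 = 2
z = 2//2 = 1
z = 9*2 = 18
acc = 2//4 = 0
acc = 0%2 = 0
a = 9*18 = 162
a = 18%5 = 3
a = 3//3 = 1
z = 0-1 = -1

-1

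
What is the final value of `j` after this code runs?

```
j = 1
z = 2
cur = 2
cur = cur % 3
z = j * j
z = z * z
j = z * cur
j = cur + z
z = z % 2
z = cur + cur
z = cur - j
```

cur = 2%3 = 2
z = 1*1 = 1
z = 1*1 = 1
j = 1*2 = 2
j = 2+1 = 3
z = 1%2 = 1
z = 2+2 = 4
z = 2-3 = -1

3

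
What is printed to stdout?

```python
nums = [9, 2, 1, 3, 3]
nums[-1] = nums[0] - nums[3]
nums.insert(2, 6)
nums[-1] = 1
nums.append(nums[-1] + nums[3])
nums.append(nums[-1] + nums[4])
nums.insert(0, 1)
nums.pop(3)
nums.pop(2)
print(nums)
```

nums[-1] = nums[0]-nums[3] = 9-3 = 6 → [9, 2, 1, 3, 6]
insert 6 at 2 → [9, 2, 6, 1, 3, 6]
nums[-1] = 1 → [9, 2, 6, 1, 3, 1]
append nums[-1]+nums[3] = 1+1 = 2 → [9, 2, 6, 1, 3, 1, 2]
append nums[-1]+nums[4] = 2+3 = 5 → [9, 2, 6, 1, 3, 1, 2, 5]
insert 1 at 0 → [1, 9, 2, 6, 1, 3, 1, 2, 5]
pop(3) removes 6 → [1, 9, 2, 1, 3, 1, 2, 5]
pop(2) removes 2 → [1, 9, 1, 3, 1, 2, 5]

[1, 9, 1, 3, 1, 2, 5]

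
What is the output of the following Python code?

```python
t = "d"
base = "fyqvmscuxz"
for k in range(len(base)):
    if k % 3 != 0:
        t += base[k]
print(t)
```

k=0: skip
k=1: add 'y' → 'dy'
k=2: add 'q' → 'dyq'
k=3: skip
k=4: add 'm' → 'dyqm'
k=5: add 's' → 'dyqms'
k=6: skip
k=7: add 'u' → 'dyqmsu'
k=8: add 'x' → 'dyqmsux'
k=9: skip

dyqmsux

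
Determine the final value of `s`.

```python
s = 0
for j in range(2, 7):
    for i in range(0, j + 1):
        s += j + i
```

j=2,i=0: s = 0+2 = 2
j=2,i=1: s = 2+3 = 5
j=2,i=2: s = 5+4 = 9
j=3,i=0: s = 9+3 = 12
j=3,i=1: s = 12+4 = 16
j=3,i=2: s = 16+5 = 21
j=3,i=3: s = 21+6 = 27
j=4,i=0: s = 27+4 = 31
j=4,i=1: s = 31+5 = 36
j=4,i=2: s = 36+6 = 42
j=4,i=3: s = 42+7 = 49
j=4,i=4: s = 49+8 = 57
j=5,i=0: s = 57+5 = 62
j=5,i=1: s = 62+6 = 68
j=5,i=2: s = 68+7 = 75
j=5,i=3: s = 75+8 = 83
j=5,i=4: s = 83+9 = 92
j=5,i=5: s = 92+10 = 102
j=6,i=0: s = 102+6 = 108
j=6,i=1: s = 108+7 = 115
j=6,i=2: s = 115+8 = 123
j=6,i=3: s = 123+9 = 132
j=6,i=4: s = 132+10 = 142
j=6,i=5: s = 142+11 = 153
j=6,i=6: s = 153+12 = 165

165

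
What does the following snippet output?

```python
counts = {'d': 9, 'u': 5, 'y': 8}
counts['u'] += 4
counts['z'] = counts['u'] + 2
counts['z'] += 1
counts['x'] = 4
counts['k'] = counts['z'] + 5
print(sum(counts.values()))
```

59

counts['u'] = 5+4 = 9 → {'d': 9, 'u': 9, 'y': 8}
counts['z'] = counts['u']+2 = 11 → {'d': 9, 'u': 9, 'y': 8, 'z': 11}
counts['z'] = 11+1 = 12 → {'d': 9, 'u': 9, 'y': 8, 'z': 12}
counts['x'] = 4 → {'d': 9, 'u': 9, 'y': 8, 'z': 12, 'x': 4}
counts['k'] = counts['z']+5 = 17 → {'d': 9, 'u': 9, 'y': 8, 'z': 12, 'x': 4, 'k': 17}
sum of values = 59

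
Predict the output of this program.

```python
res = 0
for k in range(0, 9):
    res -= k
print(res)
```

-36

k=0: res = 0-0 = 0
k=1: res = 0-1 = -1
k=2: res = (-1)-2 = -3
k=3: res = (-3)-3 = -6
k=4: res = (-6)-4 = -10
k=5: res = (-10)-5 = -15
k=6: res = (-15)-6 = -21
k=7: res = (-21)-7 = -28
k=8: res = (-28)-8 = -36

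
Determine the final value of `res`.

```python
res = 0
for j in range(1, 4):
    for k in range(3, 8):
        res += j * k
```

j=1,k=3: res = 0+3 = 3
j=1,k=4: res = 3+4 = 7
j=1,k=5: res = 7+5 = 12
j=1,k=6: res = 12+6 = 18
j=1,k=7: res = 18+7 = 25
j=2,k=3: res = 25+6 = 31
j=2,k=4: res = 31+8 = 39
j=2,k=5: res = 39+10 = 49
j=2,k=6: res = 49+12 = 61
j=2,k=7: res = 61+14 = 75
j=3,k=3: res = 75+9 = 84
j=3,k=4: res = 84+12 = 96
j=3,k=5: res = 96+15 = 111
j=3,k=6: res = 111+18 = 129
j=3,k=7: res = 129+21 = 150

150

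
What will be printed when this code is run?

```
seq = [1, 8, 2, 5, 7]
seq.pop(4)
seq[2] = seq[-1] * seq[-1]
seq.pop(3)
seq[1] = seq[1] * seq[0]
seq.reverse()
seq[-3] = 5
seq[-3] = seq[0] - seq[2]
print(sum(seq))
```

pop(4) removes 7 → [1, 8, 2, 5]
seq[2] = seq[-1]*seq[-1] = 5*5 = 25 → [1, 8, 25, 5]
pop(3) removes 5 → [1, 8, 25]
seq[1] = seq[1]*seq[0] = 8*1 = 8 → [1, 8, 25]
reverse → [25, 8, 1]
seq[-3] = 5 → [5, 8, 1]
seq[-3] = seq[0]-seq[2] = 5-1 = 4 → [4, 8, 1]
sum = 13

13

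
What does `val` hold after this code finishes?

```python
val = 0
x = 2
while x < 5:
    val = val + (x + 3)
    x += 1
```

x=2: val = 0+5 = 5
x=3: val = 5+6 = 11
x=4: val = 11+7 = 18

18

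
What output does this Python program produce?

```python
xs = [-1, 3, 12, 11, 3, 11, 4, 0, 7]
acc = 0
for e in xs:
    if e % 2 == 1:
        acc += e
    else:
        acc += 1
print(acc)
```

e=-1: odd, acc = 0+(-1) = -1
e=3: odd, acc = (-1)+3 = 2
e=12: not odd, acc = 2+1 = 3
e=11: odd, acc = 3+11 = 14
e=3: odd, acc = 14+3 = 17
e=11: odd, acc = 17+11 = 28
e=4: not odd, acc = 28+1 = 29
e=0: not odd, acc = 29+1 = 30
e=7: odd, acc = 30+7 = 37

37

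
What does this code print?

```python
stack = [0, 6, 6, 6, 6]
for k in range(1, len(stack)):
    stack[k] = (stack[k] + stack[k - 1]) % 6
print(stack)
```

k=1: stack[1] = (6+0)%6 = 0 → [0, 0, 6, 6, 6]
k=2: stack[2] = (6+0)%6 = 0 → [0, 0, 0, 6, 6]
k=3: stack[3] = (6+0)%6 = 0 → [0, 0, 0, 0, 6]
k=4: stack[4] = (6+0)%6 = 0 → [0, 0, 0, 0, 0]

[0, 0, 0, 0, 0]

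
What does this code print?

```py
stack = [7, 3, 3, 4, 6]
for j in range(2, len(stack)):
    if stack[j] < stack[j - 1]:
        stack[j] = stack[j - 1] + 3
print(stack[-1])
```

j=2: 3>=3, unchanged → [7, 3, 3, 4, 6]
j=3: 4>=3, unchanged → [7, 3, 3, 4, 6]
j=4: 6>=4, unchanged → [7, 3, 3, 4, 6]

6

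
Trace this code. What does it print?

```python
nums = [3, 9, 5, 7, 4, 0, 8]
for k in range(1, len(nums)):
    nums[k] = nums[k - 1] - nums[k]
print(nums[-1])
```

-30

k=1: nums[1] = 3-9 = -6 → [3, -6, 5, 7, 4, 0, 8]
k=2: nums[2] = (-6)-5 = -11 → [3, -6, -11, 7, 4, 0, 8]
k=3: nums[3] = (-11)-7 = -18 → [3, -6, -11, -18, 4, 0, 8]
k=4: nums[4] = (-18)-4 = -22 → [3, -6, -11, -18, -22, 0, 8]
k=5: nums[5] = (-22)-0 = -22 → [3, -6, -11, -18, -22, -22, 8]
k=6: nums[6] = (-22)-8 = -30 → [3, -6, -11, -18, -22, -22, -30]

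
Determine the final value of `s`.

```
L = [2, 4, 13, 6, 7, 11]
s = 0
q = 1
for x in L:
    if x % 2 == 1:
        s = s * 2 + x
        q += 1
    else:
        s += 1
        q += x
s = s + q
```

113

x=2: not odd, s = 0+1 = 1; q=3
x=4: not odd, s = 1+1 = 2; q=7
x=13: odd, s = 2*2+13 = 17; q=8
x=6: not odd, s = 17+1 = 18; q=14
x=7: odd, s = 18*2+7 = 43; q=15
x=11: odd, s = 43*2+11 = 97; q=16
s+q = 97+16 = 113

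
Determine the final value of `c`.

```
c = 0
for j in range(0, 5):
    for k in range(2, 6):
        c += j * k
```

140

j=0,k=2: c = 0+0 = 0
j=0,k=3: c = 0+0 = 0
j=0,k=4: c = 0+0 = 0
j=0,k=5: c = 0+0 = 0
j=1,k=2: c = 0+2 = 2
j=1,k=3: c = 2+3 = 5
j=1,k=4: c = 5+4 = 9
j=1,k=5: c = 9+5 = 14
j=2,k=2: c = 14+4 = 18
j=2,k=3: c = 18+6 = 24
j=2,k=4: c = 24+8 = 32
j=2,k=5: c = 32+10 = 42
j=3,k=2: c = 42+6 = 48
j=3,k=3: c = 48+9 = 57
j=3,k=4: c = 57+12 = 69
j=3,k=5: c = 69+15 = 84
j=4,k=2: c = 84+8 = 92
j=4,k=3: c = 92+12 = 104
j=4,k=4: c = 104+16 = 120
j=4,k=5: c = 120+20 = 140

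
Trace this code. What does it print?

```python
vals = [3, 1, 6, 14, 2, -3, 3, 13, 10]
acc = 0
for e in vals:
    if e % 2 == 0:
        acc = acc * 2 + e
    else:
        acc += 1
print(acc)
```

e=3: not even, acc = 0+1 = 1
e=1: not even, acc = 1+1 = 2
e=6: even, acc = 2*2+6 = 10
e=14: even, acc = 10*2+14 = 34
e=2: even, acc = 34*2+2 = 70
e=-3: not even, acc = 70+1 = 71
e=3: not even, acc = 71+1 = 72
e=13: not even, acc = 72+1 = 73
e=10: even, acc = 73*2+10 = 156

156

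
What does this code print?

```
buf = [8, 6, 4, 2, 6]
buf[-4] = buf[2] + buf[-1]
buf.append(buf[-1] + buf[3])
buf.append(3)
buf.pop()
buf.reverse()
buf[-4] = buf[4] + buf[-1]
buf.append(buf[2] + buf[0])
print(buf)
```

buf[-4] = buf[2]+buf[-1] = 4+6 = 10 → [8, 10, 4, 2, 6]
append buf[-1]+buf[3] = 6+2 = 8 → [8, 10, 4, 2, 6, 8]
append 3 → [8, 10, 4, 2, 6, 8, 3]
pop() removes 3 → [8, 10, 4, 2, 6, 8]
reverse → [8, 6, 2, 4, 10, 8]
buf[-4] = buf[4]+buf[-1] = 10+8 = 18 → [8, 6, 18, 4, 10, 8]
append buf[2]+buf[0] = 18+8 = 26 → [8, 6, 18, 4, 10, 8, 26]

[8, 6, 18, 4, 10, 8, 26]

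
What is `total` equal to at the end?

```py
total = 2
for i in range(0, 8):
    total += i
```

i=0: total = 2+0 = 2
i=1: total = 2+1 = 3
i=2: total = 3+2 = 5
i=3: total = 5+3 = 8
i=4: total = 8+4 = 12
i=5: total = 12+5 = 17
i=6: total = 17+6 = 23
i=7: total = 23+7 = 30

30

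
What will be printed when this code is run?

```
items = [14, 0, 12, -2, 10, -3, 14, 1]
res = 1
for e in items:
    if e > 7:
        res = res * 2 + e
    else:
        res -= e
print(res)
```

e=14: >7, res = 1*2+14 = 16
e=0: not >7, res = 16-0 = 16
e=12: >7, res = 16*2+12 = 44
e=-2: not >7, res = 44-(-2) = 46
e=10: >7, res = 46*2+10 = 102
e=-3: not >7, res = 102-(-3) = 105
e=14: >7, res = 105*2+14 = 224
e=1: not >7, res = 224-1 = 223

223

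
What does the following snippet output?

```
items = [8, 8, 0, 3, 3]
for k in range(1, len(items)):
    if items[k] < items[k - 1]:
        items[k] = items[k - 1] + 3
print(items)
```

[8, 8, 11, 14, 17]

k=1: 8>=8, unchanged → [8, 8, 0, 3, 3]
k=2: 0<8, items[2] = 8+3 = 11 → [8, 8, 11, 3, 3]
k=3: 3<11, items[3] = 11+3 = 14 → [8, 8, 11, 14, 3]
k=4: 3<14, items[4] = 14+3 = 17 → [8, 8, 11, 14, 17]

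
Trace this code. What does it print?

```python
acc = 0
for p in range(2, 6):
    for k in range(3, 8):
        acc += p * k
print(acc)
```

350

p=2,k=3: acc = 0+6 = 6
p=2,k=4: acc = 6+8 = 14
p=2,k=5: acc = 14+10 = 24
p=2,k=6: acc = 24+12 = 36
p=2,k=7: acc = 36+14 = 50
p=3,k=3: acc = 50+9 = 59
p=3,k=4: acc = 59+12 = 71
p=3,k=5: acc = 71+15 = 86
p=3,k=6: acc = 86+18 = 104
p=3,k=7: acc = 104+21 = 125
p=4,k=3: acc = 125+12 = 137
p=4,k=4: acc = 137+16 = 153
p=4,k=5: acc = 153+20 = 173
p=4,k=6: acc = 173+24 = 197
p=4,k=7: acc = 197+28 = 225
p=5,k=3: acc = 225+15 = 240
p=5,k=4: acc = 240+20 = 260
p=5,k=5: acc = 260+25 = 285
p=5,k=6: acc = 285+30 = 315
p=5,k=7: acc = 315+35 = 350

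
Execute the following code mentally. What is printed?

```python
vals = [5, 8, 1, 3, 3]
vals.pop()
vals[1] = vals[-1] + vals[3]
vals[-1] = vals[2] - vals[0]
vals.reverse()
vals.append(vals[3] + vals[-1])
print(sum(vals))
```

pop() removes 3 → [5, 8, 1, 3]
vals[1] = vals[-1]+vals[3] = 3+3 = 6 → [5, 6, 1, 3]
vals[-1] = vals[2]-vals[0] = 1-5 = -4 → [5, 6, 1, -4]
reverse → [-4, 1, 6, 5]
append vals[3]+vals[-1] = 5+5 = 10 → [-4, 1, 6, 5, 10]
sum = 18

18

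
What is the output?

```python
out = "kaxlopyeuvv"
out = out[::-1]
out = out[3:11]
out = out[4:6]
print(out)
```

reverse → 'vvueypolxak'
slice [3:11] → 'eypolxak'
slice [4:6] → 'lx'

lx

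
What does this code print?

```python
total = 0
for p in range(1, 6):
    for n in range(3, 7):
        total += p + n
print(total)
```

p=1,n=3: total = 0+4 = 4
p=1,n=4: total = 4+5 = 9
p=1,n=5: total = 9+6 = 15
p=1,n=6: total = 15+7 = 22
p=2,n=3: total = 22+5 = 27
p=2,n=4: total = 27+6 = 33
p=2,n=5: total = 33+7 = 40
p=2,n=6: total = 40+8 = 48
p=3,n=3: total = 48+6 = 54
p=3,n=4: total = 54+7 = 61
p=3,n=5: total = 61+8 = 69
p=3,n=6: total = 69+9 = 78
p=4,n=3: total = 78+7 = 85
p=4,n=4: total = 85+8 = 93
p=4,n=5: total = 93+9 = 102
p=4,n=6: total = 102+10 = 112
p=5,n=3: total = 112+8 = 120
p=5,n=4: total = 120+9 = 129
p=5,n=5: total = 129+10 = 139
p=5,n=6: total = 139+11 = 150

150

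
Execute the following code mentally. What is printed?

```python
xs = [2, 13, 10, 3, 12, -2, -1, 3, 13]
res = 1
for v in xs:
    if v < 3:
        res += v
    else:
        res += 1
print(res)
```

v=2: <3, res = 1+2 = 3
v=13: not <3, res = 3+1 = 4
v=10: not <3, res = 4+1 = 5
v=3: not <3, res = 5+1 = 6
v=12: not <3, res = 6+1 = 7
v=-2: <3, res = 7+(-2) = 5
v=-1: <3, res = 5+(-1) = 4
v=3: not <3, res = 4+1 = 5
v=13: not <3, res = 5+1 = 6

6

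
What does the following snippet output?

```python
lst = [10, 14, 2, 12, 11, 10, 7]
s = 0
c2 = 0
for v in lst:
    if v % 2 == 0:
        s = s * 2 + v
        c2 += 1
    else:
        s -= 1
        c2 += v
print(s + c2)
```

334

v=10: even, s = 0*2+10 = 10; c2=1
v=14: even, s = 10*2+14 = 34; c2=2
v=2: even, s = 34*2+2 = 70; c2=3
v=12: even, s = 70*2+12 = 152; c2=4
v=11: not even, s = 152-1 = 151; c2=15
v=10: even, s = 151*2+10 = 312; c2=16
v=7: not even, s = 312-1 = 311; c2=23
s+c2 = 311+23 = 334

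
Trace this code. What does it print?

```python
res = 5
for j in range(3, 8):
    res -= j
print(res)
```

j=3: res = 5-3 = 2
j=4: res = 2-4 = -2
j=5: res = (-2)-5 = -7
j=6: res = (-7)-6 = -13
j=7: res = (-13)-7 = -20

-20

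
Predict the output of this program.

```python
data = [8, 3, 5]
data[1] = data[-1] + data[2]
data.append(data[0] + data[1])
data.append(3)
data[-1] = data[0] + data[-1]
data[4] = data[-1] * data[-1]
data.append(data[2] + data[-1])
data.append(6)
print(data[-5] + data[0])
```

data[1] = data[-1]+data[2] = 5+5 = 10 → [8, 10, 5]
append data[0]+data[1] = 8+10 = 18 → [8, 10, 5, 18]
append 3 → [8, 10, 5, 18, 3]
data[-1] = data[0]+data[-1] = 8+3 = 11 → [8, 10, 5, 18, 11]
data[4] = data[-1]*data[-1] = 11*11 = 121 → [8, 10, 5, 18, 121]
append data[2]+data[-1] = 5+121 = 126 → [8, 10, 5, 18, 121, 126]
append 6 → [8, 10, 5, 18, 121, 126, 6]
data[-5]+data[0] = 5+8 = 13

13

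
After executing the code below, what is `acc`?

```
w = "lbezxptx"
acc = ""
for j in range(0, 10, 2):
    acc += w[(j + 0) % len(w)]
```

'lextl'

j=0: add w[0]='l' → 'l'
j=2: add w[2]='e' → 'le'
j=4: add w[4]='x' → 'lex'
j=6: add w[6]='t' → 'lext'
j=8: add w[0]='l' → 'lextl'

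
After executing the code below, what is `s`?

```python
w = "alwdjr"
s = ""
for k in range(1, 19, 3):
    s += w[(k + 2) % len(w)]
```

k=1: add w[3]='d' → 'd'
k=4: add w[0]='a' → 'da'
k=7: add w[3]='d' → 'dad'
k=10: add w[0]='a' → 'dada'
k=13: add w[3]='d' → 'dadad'
k=16: add w[0]='a' → 'dadada'

'dadada'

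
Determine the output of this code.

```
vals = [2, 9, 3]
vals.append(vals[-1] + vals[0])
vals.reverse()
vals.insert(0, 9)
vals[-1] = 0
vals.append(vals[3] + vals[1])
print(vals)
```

append vals[-1]+vals[0] = 3+2 = 5 → [2, 9, 3, 5]
reverse → [5, 3, 9, 2]
insert 9 at 0 → [9, 5, 3, 9, 2]
vals[-1] = 0 → [9, 5, 3, 9, 0]
append vals[3]+vals[1] = 9+5 = 14 → [9, 5, 3, 9, 0, 14]

[9, 5, 3, 9, 0, 14]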